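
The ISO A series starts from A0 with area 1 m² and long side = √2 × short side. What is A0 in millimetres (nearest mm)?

841 × 1189 mm

Let the short side be w mm. Then the long side is w√2 and w · w√2 = 10⁶ mm².
w² = 10⁶/√2, so w = 1000 / 2^(1/4) ≈ 840.9 mm; long side = 1000 · 2^(1/4) ≈ 1189.2 mm.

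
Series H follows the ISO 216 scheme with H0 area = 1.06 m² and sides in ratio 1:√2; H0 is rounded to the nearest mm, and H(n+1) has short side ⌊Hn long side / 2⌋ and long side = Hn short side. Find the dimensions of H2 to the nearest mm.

433 × 612 mm

Let H0's short side be w mm. w · w√2 = 1.06 m² = 1,060,000 mm², so w ≈ 865.8 mm and w√2 ≈ 1224.4 mm → H0 = 866 × 1224 mm.
H1: ⌊1224/2⌋ × 866 = 612 × 866 mm
H2: ⌊866/2⌋ × 612 = 433 × 612 mm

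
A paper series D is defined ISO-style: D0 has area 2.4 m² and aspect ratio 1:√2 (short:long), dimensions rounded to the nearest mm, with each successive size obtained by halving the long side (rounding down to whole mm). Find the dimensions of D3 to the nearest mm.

Let D0's short side be w mm. w · w√2 = 2.4 m² = 2,400,000 mm², so w ≈ 1302.7 mm and w√2 ≈ 1842.3 mm → D0 = 1303 × 1842 mm.
D1: ⌊1842/2⌋ × 1303 = 921 × 1303 mm
D2: ⌊1303/2⌋ × 921 = 651 × 921 mm
D3: ⌊921/2⌋ × 651 = 460 × 651 mm

460 × 651 mm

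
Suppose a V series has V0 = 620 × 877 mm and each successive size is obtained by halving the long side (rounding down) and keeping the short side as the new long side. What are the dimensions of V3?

V1: ⌊877/2⌋ × 620 = 438 × 620 mm
V2: ⌊620/2⌋ × 438 = 310 × 438 mm
V3: ⌊438/2⌋ × 310 = 219 × 310 mm

219 × 310 mm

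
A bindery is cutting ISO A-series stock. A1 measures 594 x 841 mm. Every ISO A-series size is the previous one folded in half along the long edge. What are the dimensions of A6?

A2: ⌊841/2⌋ × 594 = 420 × 594 mm
A3: ⌊594/2⌋ × 420 = 297 × 420 mm
A4: ⌊420/2⌋ × 297 = 210 × 297 mm
A5: ⌊297/2⌋ × 210 = 148 × 210 mm
A6: ⌊210/2⌋ × 148 = 105 × 148 mm

105 × 148 mm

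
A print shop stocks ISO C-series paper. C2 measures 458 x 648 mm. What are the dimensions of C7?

81 × 114 mm

C3: ⌊648/2⌋ × 458 = 324 × 458 mm
C4: ⌊458/2⌋ × 324 = 229 × 324 mm
C5: ⌊324/2⌋ × 229 = 162 × 229 mm
C6: ⌊229/2⌋ × 162 = 114 × 162 mm
C7: ⌊162/2⌋ × 114 = 81 × 114 mm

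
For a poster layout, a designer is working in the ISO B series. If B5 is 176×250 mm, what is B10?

31 × 44 mm

B6: ⌊250/2⌋ × 176 = 125 × 176 mm
B7: ⌊176/2⌋ × 125 = 88 × 125 mm
B8: ⌊125/2⌋ × 88 = 62 × 88 mm
B9: ⌊88/2⌋ × 62 = 44 × 62 mm
B10: ⌊62/2⌋ × 44 = 31 × 44 mm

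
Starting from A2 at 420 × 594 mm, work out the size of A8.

52 × 74 mm

A3: ⌊594/2⌋ × 420 = 297 × 420 mm
A4: ⌊420/2⌋ × 297 = 210 × 297 mm
A5: ⌊297/2⌋ × 210 = 148 × 210 mm
A6: ⌊210/2⌋ × 148 = 105 × 148 mm
A7: ⌊148/2⌋ × 105 = 74 × 105 mm
A8: ⌊105/2⌋ × 74 = 52 × 74 mm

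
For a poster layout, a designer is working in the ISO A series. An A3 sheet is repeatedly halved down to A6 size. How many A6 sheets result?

8

Each ISO step halves the sheet: 1 × A3 → 2 × A4 → 4 × A5 → 8 × A6
From A3 to A6 is 3 halving steps: 2^3 = 8.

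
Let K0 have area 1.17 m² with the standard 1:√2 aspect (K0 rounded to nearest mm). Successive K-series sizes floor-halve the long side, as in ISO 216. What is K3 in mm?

321 × 455 mm

Let K0's short side be w mm. w · w√2 = 1.17 m² = 1,170,000 mm², so w ≈ 909.6 mm and w√2 ≈ 1286.3 mm → K0 = 910 × 1286 mm.
K1: ⌊1286/2⌋ × 910 = 643 × 910 mm
K2: ⌊910/2⌋ × 643 = 455 × 643 mm
K3: ⌊643/2⌋ × 455 = 321 × 455 mm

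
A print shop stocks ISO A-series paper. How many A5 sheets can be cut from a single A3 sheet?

A3 = 297 × 420 mm; A5 = 148 × 210 mm.
Each halving step doubles the count; 2 steps from A3 to A5.
2^2 = 4.

4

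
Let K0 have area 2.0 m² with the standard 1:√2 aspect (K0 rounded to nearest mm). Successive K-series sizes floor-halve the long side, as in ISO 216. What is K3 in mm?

420 × 594 mm

Let K0's short side be w mm. w · w√2 = 2.0 m² = 2,000,000 mm², so w ≈ 1189.2 mm and w√2 ≈ 1681.8 mm → K0 = 1189 × 1682 mm.
K1: ⌊1682/2⌋ × 1189 = 841 × 1189 mm
K2: ⌊1189/2⌋ × 841 = 594 × 841 mm
K3: ⌊841/2⌋ × 594 = 420 × 594 mm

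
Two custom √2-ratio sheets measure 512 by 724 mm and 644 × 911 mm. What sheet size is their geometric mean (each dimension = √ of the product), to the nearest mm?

574 × 812 mm

Short side: √(512 · 644) = √329728 ≈ 574.2 → 574 mm
Long side: √(724 · 911) = √659564 ≈ 812.1 → 812 mm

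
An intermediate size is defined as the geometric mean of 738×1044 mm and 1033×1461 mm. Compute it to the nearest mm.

Short side: √(738 · 1033) = √762354 ≈ 873.1 → 873 mm
Long side: √(1044 · 1461) = √1525284 ≈ 1235.0 → 1235 mm

873 × 1235 mm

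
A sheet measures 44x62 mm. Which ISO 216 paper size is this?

B9 (44 × 62 mm)

Aspect ratio 62/44 ≈ 1.409 — close to the ISO √2 ≈ 1.414.
In the B-series (B0 = 1000 × 1414 mm): B9 = 44 × 62 mm.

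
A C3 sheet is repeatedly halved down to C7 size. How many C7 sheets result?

Each ISO step halves the sheet: 1 × C3 → 2 × C4 → 4 × C5 → 8 × C6 → …
From C3 to C7 is 4 halving steps: 2^4 = 16.

16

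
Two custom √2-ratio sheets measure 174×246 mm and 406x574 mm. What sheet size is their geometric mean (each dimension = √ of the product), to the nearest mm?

Short side: √(174 · 406) = √70644 ≈ 265.8 → 266 mm
Long side: √(246 · 574) = √141204 ≈ 375.8 → 376 mm

266 × 376 mm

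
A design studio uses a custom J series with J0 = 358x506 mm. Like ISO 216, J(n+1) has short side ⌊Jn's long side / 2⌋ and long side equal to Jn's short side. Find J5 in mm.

J1: ⌊506/2⌋ × 358 = 253 × 358 mm
J2: ⌊358/2⌋ × 253 = 179 × 253 mm
J3: ⌊253/2⌋ × 179 = 126 × 179 mm
J4: ⌊179/2⌋ × 126 = 89 × 126 mm
J5: ⌊126/2⌋ × 89 = 63 × 89 mm

63 × 89 mm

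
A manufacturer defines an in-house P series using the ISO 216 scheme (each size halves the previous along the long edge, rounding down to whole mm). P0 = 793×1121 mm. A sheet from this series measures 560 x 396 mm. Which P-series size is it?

P2

P0: 793 × 1121 mm
P1: 560 × 793 mm
P2: 396 × 560 mm
P3: 280 × 396 mm
→ matches P2.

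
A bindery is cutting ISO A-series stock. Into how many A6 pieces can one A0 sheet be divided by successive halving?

64

Each ISO step halves the sheet: 1 × A0 → 2 × A1 → 4 × A2 → 8 × A3 → …
From A0 to A6 is 6 halving steps: 2^6 = 64.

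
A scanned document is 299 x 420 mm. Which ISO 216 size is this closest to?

A3 (297 × 420 mm)

Aspect ratio 420/299 ≈ 1.405 — close to the ISO √2 ≈ 1.414.
In the A-series (A0 area = 1 m²): A3 = 297 × 420 mm.
Off by 2 mm total — nearest standard size.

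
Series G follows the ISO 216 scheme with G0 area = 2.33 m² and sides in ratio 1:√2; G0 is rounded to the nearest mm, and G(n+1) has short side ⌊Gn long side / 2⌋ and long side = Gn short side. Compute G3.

453 × 642 mm

Let G0's short side be w mm. w · w√2 = 2.33 m² = 2,330,000 mm², so w ≈ 1283.6 mm and w√2 ≈ 1815.2 mm → G0 = 1284 × 1815 mm.
G1: ⌊1815/2⌋ × 1284 = 907 × 1284 mm
G2: ⌊1284/2⌋ × 907 = 642 × 907 mm
G3: ⌊907/2⌋ × 642 = 453 × 642 mm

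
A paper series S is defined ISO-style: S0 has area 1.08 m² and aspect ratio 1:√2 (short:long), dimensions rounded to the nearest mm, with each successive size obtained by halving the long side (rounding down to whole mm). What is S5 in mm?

Let S0's short side be w mm. w · w√2 = 1.08 m² = 1,080,000 mm², so w ≈ 873.9 mm and w√2 ≈ 1235.9 mm → S0 = 874 × 1236 mm.
S1: ⌊1236/2⌋ × 874 = 618 × 874 mm
S2: ⌊874/2⌋ × 618 = 437 × 618 mm
S3: ⌊618/2⌋ × 437 = 309 × 437 mm
S4: ⌊437/2⌋ × 309 = 218 × 309 mm
S5: ⌊309/2⌋ × 218 = 154 × 218 mm

154 × 218 mm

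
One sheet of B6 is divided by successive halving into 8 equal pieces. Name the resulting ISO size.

8 = 2^3, so 3 halving steps.
B6 → B7 → … → B9 after 3 steps.

B9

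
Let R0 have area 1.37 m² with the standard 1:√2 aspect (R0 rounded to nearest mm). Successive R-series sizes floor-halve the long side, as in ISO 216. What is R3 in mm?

348 × 492 mm

Let R0's short side be w mm. w · w√2 = 1.37 m² = 1,370,000 mm², so w ≈ 984.2 mm and w√2 ≈ 1391.9 mm → R0 = 984 × 1392 mm.
R1: ⌊1392/2⌋ × 984 = 696 × 984 mm
R2: ⌊984/2⌋ × 696 = 492 × 696 mm
R3: ⌊696/2⌋ × 492 = 348 × 492 mm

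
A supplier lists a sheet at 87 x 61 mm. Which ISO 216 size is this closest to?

Aspect ratio 87/61 ≈ 1.426 — close to the ISO √2 ≈ 1.414.
In the B-series (B0 = 1000 × 1414 mm): B8 = 62 × 88 mm.
Off by 2 mm total — nearest standard size.

B8 (62 × 88 mm)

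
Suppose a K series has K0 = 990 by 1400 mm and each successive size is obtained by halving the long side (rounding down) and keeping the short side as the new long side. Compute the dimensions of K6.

123 × 175 mm

K1 = 700 × 990 mm (from K0 by 1 halving).
K2: ⌊990/2⌋ × 700 = 495 × 700 mm
K3: ⌊700/2⌋ × 495 = 350 × 495 mm
K4: ⌊495/2⌋ × 350 = 247 × 350 mm
K5: ⌊350/2⌋ × 247 = 175 × 247 mm
K6: ⌊247/2⌋ × 175 = 123 × 175 mm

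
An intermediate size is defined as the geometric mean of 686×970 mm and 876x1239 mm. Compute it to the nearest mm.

775 × 1096 mm

Short side: √(686 · 876) = √600936 ≈ 775.2 → 775 mm
Long side: √(970 · 1239) = √1201830 ≈ 1096.3 → 1096 mm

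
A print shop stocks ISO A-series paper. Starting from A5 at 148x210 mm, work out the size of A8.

52 × 74 mm

A6: ⌊210/2⌋ × 148 = 105 × 148 mm
A7: ⌊148/2⌋ × 105 = 74 × 105 mm
A8: ⌊105/2⌋ × 74 = 52 × 74 mm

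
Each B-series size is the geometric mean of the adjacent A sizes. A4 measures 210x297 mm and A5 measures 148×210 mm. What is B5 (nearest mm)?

176 × 250 mm

Short side: √(210 · 148) = √31080 ≈ 176.3 → 176 mm
Long side: √(297 · 210) = √62370 ≈ 249.7 → 250 mm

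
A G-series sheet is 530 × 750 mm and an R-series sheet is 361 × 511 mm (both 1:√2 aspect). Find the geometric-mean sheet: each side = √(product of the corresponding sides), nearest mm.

Short side: √(530 · 361) = √191330 ≈ 437.4 → 437 mm
Long side: √(750 · 511) = √383250 ≈ 619.1 → 619 mm

437 × 619 mm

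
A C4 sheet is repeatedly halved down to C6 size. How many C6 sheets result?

Each ISO step halves the sheet: 1 × C4 → 2 × C5 → 4 × C6
From C4 to C6 is 2 halving steps: 2^2 = 4.

4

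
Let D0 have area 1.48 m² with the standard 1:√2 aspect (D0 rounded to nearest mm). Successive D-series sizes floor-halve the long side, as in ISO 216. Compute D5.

180 × 255 mm

Let D0's short side be w mm. w · w√2 = 1.48 m² = 1,480,000 mm², so w ≈ 1023.0 mm and w√2 ≈ 1446.7 mm → D0 = 1023 × 1447 mm.
D1: ⌊1447/2⌋ × 1023 = 723 × 1023 mm
D2: ⌊1023/2⌋ × 723 = 511 × 723 mm
D3: ⌊723/2⌋ × 511 = 361 × 511 mm
D4: ⌊511/2⌋ × 361 = 255 × 361 mm
D5: ⌊361/2⌋ × 255 = 180 × 255 mm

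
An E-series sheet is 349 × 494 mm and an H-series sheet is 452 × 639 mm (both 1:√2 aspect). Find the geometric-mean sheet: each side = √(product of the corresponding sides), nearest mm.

397 × 562 mm

Short side: √(349 · 452) = √157748 ≈ 397.2 → 397 mm
Long side: √(494 · 639) = √315666 ≈ 561.8 → 562 mm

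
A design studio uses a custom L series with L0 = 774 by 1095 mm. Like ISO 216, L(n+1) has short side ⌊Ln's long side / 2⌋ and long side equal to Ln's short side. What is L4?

L1: ⌊1095/2⌋ × 774 = 547 × 774 mm
L2: ⌊774/2⌋ × 547 = 387 × 547 mm
L3: ⌊547/2⌋ × 387 = 273 × 387 mm
L4: ⌊387/2⌋ × 273 = 193 × 273 mm

193 × 273 mm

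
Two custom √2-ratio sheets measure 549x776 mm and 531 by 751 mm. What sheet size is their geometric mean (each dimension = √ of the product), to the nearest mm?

Short side: √(549 · 531) = √291519 ≈ 539.9 → 540 mm
Long side: √(776 · 751) = √582776 ≈ 763.4 → 763 mm

540 × 763 mm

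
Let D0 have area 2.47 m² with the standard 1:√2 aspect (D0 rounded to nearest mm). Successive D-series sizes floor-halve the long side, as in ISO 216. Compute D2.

661 × 934 mm

Let D0's short side be w mm. w · w√2 = 2.47 m² = 2,470,000 mm², so w ≈ 1321.6 mm and w√2 ≈ 1869.0 mm → D0 = 1322 × 1869 mm.
D1: ⌊1869/2⌋ × 1322 = 934 × 1322 mm
D2: ⌊1322/2⌋ × 934 = 661 × 934 mm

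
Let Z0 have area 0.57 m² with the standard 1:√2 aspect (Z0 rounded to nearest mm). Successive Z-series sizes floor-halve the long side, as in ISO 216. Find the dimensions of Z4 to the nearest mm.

158 × 224 mm

Let Z0's short side be w mm. w · w√2 = 0.57 m² = 570,000 mm², so w ≈ 634.9 mm and w√2 ≈ 897.8 mm → Z0 = 635 × 898 mm.
Z1: ⌊898/2⌋ × 635 = 449 × 635 mm
Z2: ⌊635/2⌋ × 449 = 317 × 449 mm
Z3: ⌊449/2⌋ × 317 = 224 × 317 mm
Z4: ⌊317/2⌋ × 224 = 158 × 224 mm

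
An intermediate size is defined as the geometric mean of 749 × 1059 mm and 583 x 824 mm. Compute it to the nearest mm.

Short side: √(749 · 583) = √436667 ≈ 660.8 → 661 mm
Long side: √(1059 · 824) = √872616 ≈ 934.1 → 934 mm

661 × 934 mm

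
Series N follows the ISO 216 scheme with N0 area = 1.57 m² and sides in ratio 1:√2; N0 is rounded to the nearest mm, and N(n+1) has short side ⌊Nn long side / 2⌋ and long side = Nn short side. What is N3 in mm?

Let N0's short side be w mm. w · w√2 = 1.57 m² = 1,570,000 mm², so w ≈ 1053.6 mm and w√2 ≈ 1490.1 mm → N0 = 1054 × 1490 mm.
N1: ⌊1490/2⌋ × 1054 = 745 × 1054 mm
N2: ⌊1054/2⌋ × 745 = 527 × 745 mm
N3: ⌊745/2⌋ × 527 = 372 × 527 mm

372 × 527 mm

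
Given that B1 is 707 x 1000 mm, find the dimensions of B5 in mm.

176 × 250 mm

B2: ⌊1000/2⌋ × 707 = 500 × 707 mm
B3: ⌊707/2⌋ × 500 = 353 × 500 mm
B4: ⌊500/2⌋ × 353 = 250 × 353 mm
B5: ⌊353/2⌋ × 250 = 176 × 250 mm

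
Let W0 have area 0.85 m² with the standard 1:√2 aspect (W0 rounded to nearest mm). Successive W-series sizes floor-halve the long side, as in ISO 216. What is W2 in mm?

387 × 548 mm

Let W0's short side be w mm. w · w√2 = 0.85 m² = 850,000 mm², so w ≈ 775.3 mm and w√2 ≈ 1096.4 mm → W0 = 775 × 1096 mm.
W1: ⌊1096/2⌋ × 775 = 548 × 775 mm
W2: ⌊775/2⌋ × 548 = 387 × 548 mm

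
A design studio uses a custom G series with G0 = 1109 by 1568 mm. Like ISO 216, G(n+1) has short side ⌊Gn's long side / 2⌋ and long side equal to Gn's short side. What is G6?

G1: ⌊1568/2⌋ × 1109 = 784 × 1109 mm
G2: ⌊1109/2⌋ × 784 = 554 × 784 mm
G3: ⌊784/2⌋ × 554 = 392 × 554 mm
G4: ⌊554/2⌋ × 392 = 277 × 392 mm
G5: ⌊392/2⌋ × 277 = 196 × 277 mm
G6: ⌊277/2⌋ × 196 = 138 × 196 mm

138 × 196 mm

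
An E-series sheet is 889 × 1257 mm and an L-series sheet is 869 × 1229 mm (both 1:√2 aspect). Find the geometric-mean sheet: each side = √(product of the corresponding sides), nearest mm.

Short side: √(889 · 869) = √772541 ≈ 878.9 → 879 mm
Long side: √(1257 · 1229) = √1544853 ≈ 1242.9 → 1243 mm

879 × 1243 mm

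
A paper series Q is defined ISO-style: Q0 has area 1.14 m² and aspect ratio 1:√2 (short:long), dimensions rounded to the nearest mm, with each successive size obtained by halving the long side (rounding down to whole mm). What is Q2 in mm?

449 × 635 mm

Let Q0's short side be w mm. w · w√2 = 1.14 m² = 1,140,000 mm², so w ≈ 897.8 mm and w√2 ≈ 1269.7 mm → Q0 = 898 × 1270 mm.
Q1: ⌊1270/2⌋ × 898 = 635 × 898 mm
Q2: ⌊898/2⌋ × 635 = 449 × 635 mm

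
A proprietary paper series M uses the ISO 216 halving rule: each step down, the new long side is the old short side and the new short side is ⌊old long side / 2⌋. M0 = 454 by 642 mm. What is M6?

M1 = 321 × 454 mm (from M0 by 1 halving).
M2: ⌊454/2⌋ × 321 = 227 × 321 mm
M3: ⌊321/2⌋ × 227 = 160 × 227 mm
M4: ⌊227/2⌋ × 160 = 113 × 160 mm
M5: ⌊160/2⌋ × 113 = 80 × 113 mm
M6: ⌊113/2⌋ × 80 = 56 × 80 mm

56 × 80 mm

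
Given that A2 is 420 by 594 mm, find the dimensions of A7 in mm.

74 × 105 mm

A3: ⌊594/2⌋ × 420 = 297 × 420 mm
A4: ⌊420/2⌋ × 297 = 210 × 297 mm
A5: ⌊297/2⌋ × 210 = 148 × 210 mm
A6: ⌊210/2⌋ × 148 = 105 × 148 mm
A7: ⌊148/2⌋ × 105 = 74 × 105 mm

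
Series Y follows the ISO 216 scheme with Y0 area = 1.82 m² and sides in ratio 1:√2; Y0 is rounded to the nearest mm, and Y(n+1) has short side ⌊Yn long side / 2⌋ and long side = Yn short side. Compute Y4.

283 × 401 mm

Let Y0's short side be w mm. w · w√2 = 1.82 m² = 1,820,000 mm², so w ≈ 1134.4 mm and w√2 ≈ 1604.3 mm → Y0 = 1134 × 1604 mm.
Y1: ⌊1604/2⌋ × 1134 = 802 × 1134 mm
Y2: ⌊1134/2⌋ × 802 = 567 × 802 mm
Y3: ⌊802/2⌋ × 567 = 401 × 567 mm
Y4: ⌊567/2⌋ × 401 = 283 × 401 mm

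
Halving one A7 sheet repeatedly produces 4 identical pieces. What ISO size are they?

4 = 2^2, so 2 halving steps.
A7 → A8 → … → A9 after 2 steps.

A9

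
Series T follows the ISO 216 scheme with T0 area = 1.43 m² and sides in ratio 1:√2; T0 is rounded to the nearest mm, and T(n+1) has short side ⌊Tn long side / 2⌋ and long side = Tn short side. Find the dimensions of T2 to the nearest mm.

503 × 711 mm

Let T0's short side be w mm. w · w√2 = 1.43 m² = 1,430,000 mm², so w ≈ 1005.6 mm and w√2 ≈ 1422.1 mm → T0 = 1006 × 1422 mm.
T1: ⌊1422/2⌋ × 1006 = 711 × 1006 mm
T2: ⌊1006/2⌋ × 711 = 503 × 711 mm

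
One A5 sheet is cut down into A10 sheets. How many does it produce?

32

A5 = 148 × 210 mm; A10 = 26 × 37 mm.
Each halving step doubles the count; 5 steps from A5 to A10.
2^5 = 32.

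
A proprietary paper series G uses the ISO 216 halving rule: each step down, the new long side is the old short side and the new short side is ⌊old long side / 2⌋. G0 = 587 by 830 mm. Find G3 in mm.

G1: ⌊830/2⌋ × 587 = 415 × 587 mm
G2: ⌊587/2⌋ × 415 = 293 × 415 mm
G3: ⌊415/2⌋ × 293 = 207 × 293 mm

207 × 293 mm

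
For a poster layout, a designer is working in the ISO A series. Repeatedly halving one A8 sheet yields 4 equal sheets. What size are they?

4 = 2^2, so 2 halving steps.
A8 → A9 → … → A10 after 2 steps.

A10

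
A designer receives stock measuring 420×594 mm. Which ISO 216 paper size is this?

A2 (420 × 594 mm)

Aspect ratio 594/420 ≈ 1.414 — close to the ISO √2 ≈ 1.414.
In the A-series (A0 area = 1 m²): A2 = 420 × 594 mm.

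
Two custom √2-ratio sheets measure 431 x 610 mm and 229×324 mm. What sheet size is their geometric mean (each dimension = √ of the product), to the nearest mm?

314 × 445 mm

Short side: √(431 · 229) = √98699 ≈ 314.2 → 314 mm
Long side: √(610 · 324) = √197640 ≈ 444.6 → 445 mm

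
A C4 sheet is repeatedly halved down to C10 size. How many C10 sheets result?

Each ISO step halves the sheet: 1 × C4 → 2 × C5 → 4 × C6 → 8 × C7 → …
From C4 to C10 is 6 halving steps: 2^6 = 64.

64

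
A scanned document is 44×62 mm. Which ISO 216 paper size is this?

B9 (44 × 62 mm)

Aspect ratio 62/44 ≈ 1.409 — close to the ISO √2 ≈ 1.414.
In the B-series (B0 = 1000 × 1414 mm): B9 = 44 × 62 mm.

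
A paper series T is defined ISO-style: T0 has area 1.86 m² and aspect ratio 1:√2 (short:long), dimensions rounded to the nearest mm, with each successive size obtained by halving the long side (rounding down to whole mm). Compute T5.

Let T0's short side be w mm. w · w√2 = 1.86 m² = 1,860,000 mm², so w ≈ 1146.8 mm and w√2 ≈ 1621.9 mm → T0 = 1147 × 1622 mm.
T1: ⌊1622/2⌋ × 1147 = 811 × 1147 mm
T2: ⌊1147/2⌋ × 811 = 573 × 811 mm
T3: ⌊811/2⌋ × 573 = 405 × 573 mm
T4: ⌊573/2⌋ × 405 = 286 × 405 mm
T5: ⌊405/2⌋ × 286 = 202 × 286 mm

202 × 286 mm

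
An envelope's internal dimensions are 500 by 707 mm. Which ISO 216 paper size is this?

B2 (500 × 707 mm)

Aspect ratio 707/500 ≈ 1.414 — close to the ISO √2 ≈ 1.414.
In the B-series (B0 = 1000 × 1414 mm): B2 = 500 × 707 mm.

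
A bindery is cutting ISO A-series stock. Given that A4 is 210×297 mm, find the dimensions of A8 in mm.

52 × 74 mm

A5: ⌊297/2⌋ × 210 = 148 × 210 mm
A6: ⌊210/2⌋ × 148 = 105 × 148 mm
A7: ⌊148/2⌋ × 105 = 74 × 105 mm
A8: ⌊105/2⌋ × 74 = 52 × 74 mm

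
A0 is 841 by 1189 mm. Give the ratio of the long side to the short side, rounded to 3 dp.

1189 / 841 = 1.414
Matches √2 ≈ 1.414 — the ISO 216 defining ratio.

1.414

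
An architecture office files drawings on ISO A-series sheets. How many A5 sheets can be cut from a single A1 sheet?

16

Each ISO step halves the sheet: 1 × A1 → 2 × A2 → 4 × A3 → 8 × A4 → …
From A1 to A5 is 4 halving steps: 2^4 = 16.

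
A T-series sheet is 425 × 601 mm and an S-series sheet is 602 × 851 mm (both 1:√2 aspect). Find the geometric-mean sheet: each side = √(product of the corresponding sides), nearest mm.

Short side: √(425 · 602) = √255850 ≈ 505.8 → 506 mm
Long side: √(601 · 851) = √511451 ≈ 715.2 → 715 mm

506 × 715 mm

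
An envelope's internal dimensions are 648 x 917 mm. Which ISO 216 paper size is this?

Aspect ratio 917/648 ≈ 1.415 — close to the ISO √2 ≈ 1.414.
In the C-series (envelope sizes, between A and B): C1 = 648 × 917 mm.

C1 (648 × 917 mm)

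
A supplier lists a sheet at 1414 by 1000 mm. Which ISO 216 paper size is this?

Aspect ratio 1414/1000 ≈ 1.414 — close to the ISO √2 ≈ 1.414.
In the B-series (B0 = 1000 × 1414 mm): B0 = 1000 × 1414 mm.

B0 (1000 × 1414 mm)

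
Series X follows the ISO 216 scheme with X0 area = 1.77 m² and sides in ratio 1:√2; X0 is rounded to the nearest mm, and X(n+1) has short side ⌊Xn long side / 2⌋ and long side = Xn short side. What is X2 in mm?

559 × 791 mm

Let X0's short side be w mm. w · w√2 = 1.77 m² = 1,770,000 mm², so w ≈ 1118.7 mm and w√2 ≈ 1582.1 mm → X0 = 1119 × 1582 mm.
X1: ⌊1582/2⌋ × 1119 = 791 × 1119 mm
X2: ⌊1119/2⌋ × 791 = 559 × 791 mm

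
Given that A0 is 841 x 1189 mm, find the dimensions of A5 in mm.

148 × 210 mm

A1: ⌊1189/2⌋ × 841 = 594 × 841 mm
A2: ⌊841/2⌋ × 594 = 420 × 594 mm
A3: ⌊594/2⌋ × 420 = 297 × 420 mm
A4: ⌊420/2⌋ × 297 = 210 × 297 mm
A5: ⌊297/2⌋ × 210 = 148 × 210 mm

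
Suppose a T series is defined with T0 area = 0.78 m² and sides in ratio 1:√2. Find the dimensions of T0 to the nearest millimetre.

743 × 1050 mm

Let the short side be w mm. Then w · w√2 = 0.78 m² = 780,000 mm².
w² = 780,000/√2, so w ≈ 742.7 mm; long side = w√2 ≈ 1050.3 mm.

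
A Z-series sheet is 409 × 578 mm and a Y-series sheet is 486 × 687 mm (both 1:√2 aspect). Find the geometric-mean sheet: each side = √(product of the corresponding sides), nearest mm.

446 × 630 mm

Short side: √(409 · 486) = √198774 ≈ 445.8 → 446 mm
Long side: √(578 · 687) = √397086 ≈ 630.1 → 630 mm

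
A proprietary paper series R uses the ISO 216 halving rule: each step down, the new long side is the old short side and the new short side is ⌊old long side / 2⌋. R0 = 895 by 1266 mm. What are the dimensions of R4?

R1: ⌊1266/2⌋ × 895 = 633 × 895 mm
R2: ⌊895/2⌋ × 633 = 447 × 633 mm
R3: ⌊633/2⌋ × 447 = 316 × 447 mm
R4: ⌊447/2⌋ × 316 = 223 × 316 mm

223 × 316 mm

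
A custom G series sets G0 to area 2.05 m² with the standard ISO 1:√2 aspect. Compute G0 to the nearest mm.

1204 × 1703 mm

Let the short side be w mm. Then w · w√2 = 2.05 m² = 2,050,000 mm².
w² = 2,050,000/√2, so w ≈ 1204.0 mm; long side = w√2 ≈ 1702.7 mm.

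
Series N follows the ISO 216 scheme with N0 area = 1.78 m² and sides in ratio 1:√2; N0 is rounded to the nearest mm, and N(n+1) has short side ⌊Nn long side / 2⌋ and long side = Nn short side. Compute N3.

396 × 561 mm

Let N0's short side be w mm. w · w√2 = 1.78 m² = 1,780,000 mm², so w ≈ 1121.9 mm and w√2 ≈ 1586.6 mm → N0 = 1122 × 1587 mm.
N1: ⌊1587/2⌋ × 1122 = 793 × 1122 mm
N2: ⌊1122/2⌋ × 793 = 561 × 793 mm
N3: ⌊793/2⌋ × 561 = 396 × 561 mm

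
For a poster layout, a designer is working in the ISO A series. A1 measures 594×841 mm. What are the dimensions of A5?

148 × 210 mm

A2: ⌊841/2⌋ × 594 = 420 × 594 mm
A3: ⌊594/2⌋ × 420 = 297 × 420 mm
A4: ⌊420/2⌋ × 297 = 210 × 297 mm
A5: ⌊297/2⌋ × 210 = 148 × 210 mm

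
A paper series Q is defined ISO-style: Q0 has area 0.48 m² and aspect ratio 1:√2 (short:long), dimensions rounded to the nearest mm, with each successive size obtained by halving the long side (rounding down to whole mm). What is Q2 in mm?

Let Q0's short side be w mm. w · w√2 = 0.48 m² = 480,000 mm², so w ≈ 582.6 mm and w√2 ≈ 823.9 mm → Q0 = 583 × 824 mm.
Q1: ⌊824/2⌋ × 583 = 412 × 583 mm
Q2: ⌊583/2⌋ × 412 = 291 × 412 mm

291 × 412 mm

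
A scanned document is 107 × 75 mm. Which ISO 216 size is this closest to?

Aspect ratio 107/75 ≈ 1.427 — close to the ISO √2 ≈ 1.414.
In the A-series (A0 area = 1 m²): A7 = 74 × 105 mm.
Off by 3 mm total — nearest standard size.

A7 (74 × 105 mm)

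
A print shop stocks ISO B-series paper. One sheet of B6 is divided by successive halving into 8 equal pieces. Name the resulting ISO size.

8 = 2^3, so 3 halving steps.
B6 → B7 → … → B9 after 3 steps.

B9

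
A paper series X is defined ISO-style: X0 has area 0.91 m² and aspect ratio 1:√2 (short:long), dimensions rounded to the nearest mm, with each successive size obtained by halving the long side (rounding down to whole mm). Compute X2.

401 × 567 mm

Let X0's short side be w mm. w · w√2 = 0.91 m² = 910,000 mm², so w ≈ 802.2 mm and w√2 ≈ 1134.4 mm → X0 = 802 × 1134 mm.
X1: ⌊1134/2⌋ × 802 = 567 × 802 mm
X2: ⌊802/2⌋ × 567 = 401 × 567 mm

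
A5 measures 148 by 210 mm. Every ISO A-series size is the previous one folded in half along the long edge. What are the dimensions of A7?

74 × 105 mm

A6: ⌊210/2⌋ × 148 = 105 × 148 mm
A7: ⌊148/2⌋ × 105 = 74 × 105 mm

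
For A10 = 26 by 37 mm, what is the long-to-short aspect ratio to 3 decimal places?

37 / 26 = 1.423
ISO 216 targets √2 ≈ 1.414; the +0.009 deviation is from mm rounding.

1.423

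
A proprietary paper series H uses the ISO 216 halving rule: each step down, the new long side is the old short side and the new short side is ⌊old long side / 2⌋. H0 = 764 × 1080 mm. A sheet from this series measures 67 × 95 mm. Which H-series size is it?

H7

H0: 764 × 1080 mm
H1: 540 × 764 mm
H2: 382 × 540 mm
H3: 270 × 382 mm
H4: 191 × 270 mm
H5: 135 × 191 mm
H6: 95 × 135 mm
H7: 67 × 95 mm
H8: 47 × 67 mm
→ matches H7.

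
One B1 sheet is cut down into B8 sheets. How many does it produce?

Each ISO step halves the sheet: 1 × B1 → 2 × B2 → 4 × B3 → 8 × B4 → …
From B1 to B8 is 7 halving steps: 2^7 = 128.

128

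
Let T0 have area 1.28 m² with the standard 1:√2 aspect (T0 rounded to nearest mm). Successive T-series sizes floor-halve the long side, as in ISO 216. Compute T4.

237 × 336 mm

Let T0's short side be w mm. w · w√2 = 1.28 m² = 1,280,000 mm², so w ≈ 951.4 mm and w√2 ≈ 1345.4 mm → T0 = 951 × 1345 mm.
T1: ⌊1345/2⌋ × 951 = 672 × 951 mm
T2: ⌊951/2⌋ × 672 = 475 × 672 mm
T3: ⌊672/2⌋ × 475 = 336 × 475 mm
T4: ⌊475/2⌋ × 336 = 237 × 336 mm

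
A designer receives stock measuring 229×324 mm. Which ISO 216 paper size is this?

C4 (229 × 324 mm)

Aspect ratio 324/229 ≈ 1.415 — close to the ISO √2 ≈ 1.414.
In the C-series (envelope sizes, between A and B): C4 = 229 × 324 mm.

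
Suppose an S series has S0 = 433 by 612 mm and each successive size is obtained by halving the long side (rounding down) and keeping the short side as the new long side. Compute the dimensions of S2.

216 × 306 mm

S1: ⌊612/2⌋ × 433 = 306 × 433 mm
S2: ⌊433/2⌋ × 306 = 216 × 306 mm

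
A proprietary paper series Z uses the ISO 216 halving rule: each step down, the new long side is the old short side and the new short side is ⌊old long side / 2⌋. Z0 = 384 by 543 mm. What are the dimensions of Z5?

67 × 96 mm

Z1: ⌊543/2⌋ × 384 = 271 × 384 mm
Z2: ⌊384/2⌋ × 271 = 192 × 271 mm
Z3: ⌊271/2⌋ × 192 = 135 × 192 mm
Z4: ⌊192/2⌋ × 135 = 96 × 135 mm
Z5: ⌊135/2⌋ × 96 = 67 × 96 mm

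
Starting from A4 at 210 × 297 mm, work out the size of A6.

A5: ⌊297/2⌋ × 210 = 148 × 210 mm
A6: ⌊210/2⌋ × 148 = 105 × 148 mm

105 × 148 mm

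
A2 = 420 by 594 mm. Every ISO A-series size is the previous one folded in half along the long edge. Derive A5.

148 × 210 mm

A3: ⌊594/2⌋ × 420 = 297 × 420 mm
A4: ⌊420/2⌋ × 297 = 210 × 297 mm
A5: ⌊297/2⌋ × 210 = 148 × 210 mm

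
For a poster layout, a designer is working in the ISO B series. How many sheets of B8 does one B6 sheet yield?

Each ISO step halves the sheet: 1 × B6 → 2 × B7 → 4 × B8
From B6 to B8 is 2 halving steps: 2^2 = 4.

4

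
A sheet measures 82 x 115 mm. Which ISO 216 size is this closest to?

Aspect ratio 115/82 ≈ 1.402 — close to the ISO √2 ≈ 1.414.
In the C-series (envelope sizes, between A and B): C7 = 81 × 114 mm.
Off by 2 mm total — nearest standard size.

C7 (81 × 114 mm)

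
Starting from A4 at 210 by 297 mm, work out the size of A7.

74 × 105 mm

A5: ⌊297/2⌋ × 210 = 148 × 210 mm
A6: ⌊210/2⌋ × 148 = 105 × 148 mm
A7: ⌊148/2⌋ × 105 = 74 × 105 mm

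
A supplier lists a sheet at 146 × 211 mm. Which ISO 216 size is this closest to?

A5 (148 × 210 mm)

Aspect ratio 211/146 ≈ 1.445 (ISO target is √2 ≈ 1.414).
In the A-series (A0 area = 1 m²): A5 = 148 × 210 mm.
Off by 3 mm total — nearest standard size.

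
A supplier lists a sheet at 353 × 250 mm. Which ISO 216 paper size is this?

B4 (250 × 353 mm)

Aspect ratio 353/250 ≈ 1.412 — close to the ISO √2 ≈ 1.414.
In the B-series (B0 = 1000 × 1414 mm): B4 = 250 × 353 mm.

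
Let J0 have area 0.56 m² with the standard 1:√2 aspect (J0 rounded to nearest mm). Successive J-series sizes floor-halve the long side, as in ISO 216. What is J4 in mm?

Let J0's short side be w mm. w · w√2 = 0.56 m² = 560,000 mm², so w ≈ 629.3 mm and w√2 ≈ 889.9 mm → J0 = 629 × 890 mm.
J1: ⌊890/2⌋ × 629 = 445 × 629 mm
J2: ⌊629/2⌋ × 445 = 314 × 445 mm
J3: ⌊445/2⌋ × 314 = 222 × 314 mm
J4: ⌊314/2⌋ × 222 = 157 × 222 mm

157 × 222 mm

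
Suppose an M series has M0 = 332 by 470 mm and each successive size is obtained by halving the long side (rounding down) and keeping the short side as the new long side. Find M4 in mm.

83 × 117 mm

M1: ⌊470/2⌋ × 332 = 235 × 332 mm
M2: ⌊332/2⌋ × 235 = 166 × 235 mm
M3: ⌊235/2⌋ × 166 = 117 × 166 mm
M4: ⌊166/2⌋ × 117 = 83 × 117 mm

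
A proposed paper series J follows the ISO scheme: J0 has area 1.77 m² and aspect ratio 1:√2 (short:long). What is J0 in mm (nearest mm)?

Let the short side be w mm. Then w · w√2 = 1.77 m² = 1,770,000 mm².
w² = 1,770,000/√2, so w ≈ 1118.7 mm; long side = w√2 ≈ 1582.1 mm.

1119 × 1582 mm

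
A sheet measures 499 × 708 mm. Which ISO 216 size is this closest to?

Aspect ratio 708/499 ≈ 1.419 — close to the ISO √2 ≈ 1.414.
In the B-series (B0 = 1000 × 1414 mm): B2 = 500 × 707 mm.
Off by 2 mm total — nearest standard size.

B2 (500 × 707 mm)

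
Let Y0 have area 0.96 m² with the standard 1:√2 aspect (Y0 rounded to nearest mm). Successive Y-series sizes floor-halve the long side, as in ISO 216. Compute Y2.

Let Y0's short side be w mm. w · w√2 = 0.96 m² = 960,000 mm², so w ≈ 823.9 mm and w√2 ≈ 1165.2 mm → Y0 = 824 × 1165 mm.
Y1: ⌊1165/2⌋ × 824 = 582 × 824 mm
Y2: ⌊824/2⌋ × 582 = 412 × 582 mm

412 × 582 mm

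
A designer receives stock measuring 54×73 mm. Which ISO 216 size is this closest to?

Aspect ratio 73/54 ≈ 1.352 (ISO target is √2 ≈ 1.414).
In the A-series (A0 area = 1 m²): A8 = 52 × 74 mm.
Off by 3 mm total — nearest standard size.

A8 (52 × 74 mm)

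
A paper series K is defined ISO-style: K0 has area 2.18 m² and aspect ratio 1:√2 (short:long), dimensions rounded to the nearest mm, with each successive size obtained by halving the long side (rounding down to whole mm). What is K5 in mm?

Let K0's short side be w mm. w · w√2 = 2.18 m² = 2,180,000 mm², so w ≈ 1241.6 mm and w√2 ≈ 1755.8 mm → K0 = 1242 × 1756 mm.
K1: ⌊1756/2⌋ × 1242 = 878 × 1242 mm
K2: ⌊1242/2⌋ × 878 = 621 × 878 mm
K3: ⌊878/2⌋ × 621 = 439 × 621 mm
K4: ⌊621/2⌋ × 439 = 310 × 439 mm
K5: ⌊439/2⌋ × 310 = 219 × 310 mm

219 × 310 mm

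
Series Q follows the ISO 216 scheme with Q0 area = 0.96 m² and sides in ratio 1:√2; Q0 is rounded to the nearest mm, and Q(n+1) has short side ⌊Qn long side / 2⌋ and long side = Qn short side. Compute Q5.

145 × 206 mm

Let Q0's short side be w mm. w · w√2 = 0.96 m² = 960,000 mm², so w ≈ 823.9 mm and w√2 ≈ 1165.2 mm → Q0 = 824 × 1165 mm.
Q1: ⌊1165/2⌋ × 824 = 582 × 824 mm
Q2: ⌊824/2⌋ × 582 = 412 × 582 mm
Q3: ⌊582/2⌋ × 412 = 291 × 412 mm
Q4: ⌊412/2⌋ × 291 = 206 × 291 mm
Q5: ⌊291/2⌋ × 206 = 145 × 206 mm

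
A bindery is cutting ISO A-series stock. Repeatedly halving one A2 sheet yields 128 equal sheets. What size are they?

128 = 2^7, so 7 halving steps.
A2 → A3 → … → A9 after 7 steps.

A9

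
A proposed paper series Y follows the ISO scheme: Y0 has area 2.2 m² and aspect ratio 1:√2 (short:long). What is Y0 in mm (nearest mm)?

1247 × 1764 mm

Let the short side be w mm. Then w · w√2 = 2.2 m² = 2,200,000 mm².
w² = 2,200,000/√2, so w ≈ 1247.3 mm; long side = w√2 ≈ 1763.9 mm.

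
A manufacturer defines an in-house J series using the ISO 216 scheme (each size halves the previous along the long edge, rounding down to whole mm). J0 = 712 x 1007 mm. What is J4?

178 × 251 mm

J1: ⌊1007/2⌋ × 712 = 503 × 712 mm
J2: ⌊712/2⌋ × 503 = 356 × 503 mm
J3: ⌊503/2⌋ × 356 = 251 × 356 mm
J4: ⌊356/2⌋ × 251 = 178 × 251 mm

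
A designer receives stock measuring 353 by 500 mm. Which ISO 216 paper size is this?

B3 (353 × 500 mm)

Aspect ratio 500/353 ≈ 1.416 — close to the ISO √2 ≈ 1.414.
In the B-series (B0 = 1000 × 1414 mm): B3 = 353 × 500 mm.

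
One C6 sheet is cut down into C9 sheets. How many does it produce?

Each ISO step halves the sheet: 1 × C6 → 2 × C7 → 4 × C8 → 8 × C9
From C6 to C9 is 3 halving steps: 2^3 = 8.

8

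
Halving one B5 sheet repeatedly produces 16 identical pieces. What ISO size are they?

B9

16 = 2^4, so 4 halving steps.
B5 → B6 → … → B9 after 4 steps.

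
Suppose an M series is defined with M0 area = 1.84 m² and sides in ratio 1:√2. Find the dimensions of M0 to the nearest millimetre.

1141 × 1613 mm

Let the short side be w mm. Then w · w√2 = 1.84 m² = 1,840,000 mm².
w² = 1,840,000/√2, so w ≈ 1140.6 mm; long side = w√2 ≈ 1613.1 mm.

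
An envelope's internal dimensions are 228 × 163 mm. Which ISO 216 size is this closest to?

C5 (162 × 229 mm)

Aspect ratio 228/163 ≈ 1.399 (ISO target is √2 ≈ 1.414).
In the C-series (envelope sizes, between A and B): C5 = 162 × 229 mm.
Off by 2 mm total — nearest standard size.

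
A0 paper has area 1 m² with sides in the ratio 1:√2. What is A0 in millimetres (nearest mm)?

841 × 1189 mm

Let the short side be w mm. Then the long side is w√2 and w · w√2 = 10⁶ mm².
w² = 10⁶/√2, so w = 1000 / 2^(1/4) ≈ 840.9 mm; long side = 1000 · 2^(1/4) ≈ 1189.2 mm.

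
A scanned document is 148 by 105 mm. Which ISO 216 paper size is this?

Aspect ratio 148/105 ≈ 1.410 — close to the ISO √2 ≈ 1.414.
In the A-series (A0 area = 1 m²): A6 = 105 × 148 mm.

A6 (105 × 148 mm)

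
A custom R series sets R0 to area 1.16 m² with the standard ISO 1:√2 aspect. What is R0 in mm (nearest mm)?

Let the short side be w mm. Then w · w√2 = 1.16 m² = 1,160,000 mm².
w² = 1,160,000/√2, so w ≈ 905.7 mm; long side = w√2 ≈ 1280.8 mm.

906 × 1281 mm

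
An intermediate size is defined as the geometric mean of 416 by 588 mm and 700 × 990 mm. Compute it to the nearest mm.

Short side: √(416 · 700) = √291200 ≈ 539.6 → 540 mm
Long side: √(588 · 990) = √582120 ≈ 763.0 → 763 mm

540 × 763 mm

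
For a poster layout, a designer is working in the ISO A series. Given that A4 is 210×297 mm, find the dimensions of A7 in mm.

74 × 105 mm

A5: ⌊297/2⌋ × 210 = 148 × 210 mm
A6: ⌊210/2⌋ × 148 = 105 × 148 mm
A7: ⌊148/2⌋ × 105 = 74 × 105 mm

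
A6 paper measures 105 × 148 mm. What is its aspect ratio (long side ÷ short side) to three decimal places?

1.410

148 / 105 = 1.410
ISO 216 targets √2 ≈ 1.414; the -0.005 deviation is from mm rounding.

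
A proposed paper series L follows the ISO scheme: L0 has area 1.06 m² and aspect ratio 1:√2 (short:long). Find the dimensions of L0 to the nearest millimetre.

866 × 1224 mm

Let the short side be w mm. Then w · w√2 = 1.06 m² = 1,060,000 mm².
w² = 1,060,000/√2, so w ≈ 865.8 mm; long side = w√2 ≈ 1224.4 mm.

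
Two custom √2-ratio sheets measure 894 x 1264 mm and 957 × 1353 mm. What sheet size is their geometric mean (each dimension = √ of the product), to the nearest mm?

Short side: √(894 · 957) = √855558 ≈ 925.0 → 925 mm
Long side: √(1264 · 1353) = √1710192 ≈ 1307.7 → 1308 mm

925 × 1308 mm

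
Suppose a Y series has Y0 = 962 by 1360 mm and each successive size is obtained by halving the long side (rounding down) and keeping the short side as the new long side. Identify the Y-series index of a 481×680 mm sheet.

Y2

Y0: 962 × 1360 mm
Y1: 680 × 962 mm
Y2: 481 × 680 mm
Y3: 340 × 481 mm
→ matches Y2.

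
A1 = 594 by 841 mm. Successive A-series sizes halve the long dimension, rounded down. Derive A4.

210 × 297 mm

A2: ⌊841/2⌋ × 594 = 420 × 594 mm
A3: ⌊594/2⌋ × 420 = 297 × 420 mm
A4: ⌊420/2⌋ × 297 = 210 × 297 mm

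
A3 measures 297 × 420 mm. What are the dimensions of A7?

74 × 105 mm

A4: ⌊420/2⌋ × 297 = 210 × 297 mm
A5: ⌊297/2⌋ × 210 = 148 × 210 mm
A6: ⌊210/2⌋ × 148 = 105 × 148 mm
A7: ⌊148/2⌋ × 105 = 74 × 105 mm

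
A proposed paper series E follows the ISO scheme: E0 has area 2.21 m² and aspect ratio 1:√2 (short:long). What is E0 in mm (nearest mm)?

1250 × 1768 mm

Let the short side be w mm. Then w · w√2 = 2.21 m² = 2,210,000 mm².
w² = 2,210,000/√2, so w ≈ 1250.1 mm; long side = w√2 ≈ 1767.9 mm.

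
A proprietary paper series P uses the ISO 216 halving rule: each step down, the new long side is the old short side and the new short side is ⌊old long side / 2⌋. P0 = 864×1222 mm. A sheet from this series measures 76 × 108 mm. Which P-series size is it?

P0: 864 × 1222 mm
P1: 611 × 864 mm
P2: 432 × 611 mm
P3: 305 × 432 mm
P4: 216 × 305 mm
P5: 152 × 216 mm
P6: 108 × 152 mm
P7: 76 × 108 mm
P8: 54 × 76 mm
→ matches P7.

P7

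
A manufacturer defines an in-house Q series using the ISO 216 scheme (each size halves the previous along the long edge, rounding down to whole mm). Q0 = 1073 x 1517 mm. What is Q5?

Q1 = 758 × 1073 mm (from Q0 by 1 halving).
Q2: ⌊1073/2⌋ × 758 = 536 × 758 mm
Q3: ⌊758/2⌋ × 536 = 379 × 536 mm
Q4: ⌊536/2⌋ × 379 = 268 × 379 mm
Q5: ⌊379/2⌋ × 268 = 189 × 268 mm

189 × 268 mm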